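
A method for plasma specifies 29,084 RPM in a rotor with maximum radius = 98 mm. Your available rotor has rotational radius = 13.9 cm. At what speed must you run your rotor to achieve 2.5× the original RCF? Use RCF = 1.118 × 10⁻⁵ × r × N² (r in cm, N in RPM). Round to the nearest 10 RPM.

≈ 38610 RPM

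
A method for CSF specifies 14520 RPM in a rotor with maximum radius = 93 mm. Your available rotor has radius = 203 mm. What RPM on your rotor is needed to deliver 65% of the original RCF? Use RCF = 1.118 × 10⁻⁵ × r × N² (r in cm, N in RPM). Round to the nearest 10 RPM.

7920 RPM

Original rotor: r = 93 mm = 9.3 cm
RCF_original = 1.118 × 10⁻⁵ × 9.3 × (14520)² = 1.118 × 10⁻⁵ × 9.3 × 210,830,400 ≈ 21,920.9 × g
Target RCF = 0.65 × 21,920.9 ≈ 14,248.6 × g
Your rotor: r = 203 mm = 20.3 cm
14,248.6 = 1.118 × 10⁻⁵ × 20.3 × N²
N² = 14,248.6 / (22.6954 × 10⁻⁵) = 62,781,885
N ≈ √62,781,885 ≈ 7,923.5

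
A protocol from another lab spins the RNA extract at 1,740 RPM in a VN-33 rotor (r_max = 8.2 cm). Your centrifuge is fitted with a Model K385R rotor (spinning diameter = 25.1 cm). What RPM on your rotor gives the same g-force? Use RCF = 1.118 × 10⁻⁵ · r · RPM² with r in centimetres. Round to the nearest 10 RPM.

1410 RPM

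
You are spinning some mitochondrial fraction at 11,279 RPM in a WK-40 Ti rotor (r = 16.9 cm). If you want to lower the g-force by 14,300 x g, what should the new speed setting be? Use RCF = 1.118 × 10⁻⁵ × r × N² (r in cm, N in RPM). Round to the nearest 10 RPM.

Current RCF = 1.118 × 10⁻⁵ × 16.9 × (11279)² = 1.118 × 10⁻⁵ × 16.9 × 127,215,841 ≈ 24,036.4 × g
Target RCF = 24,036.4 − 14,300 = 9,736.4 × g
N² = 9,736.4 / (18.8942 × 10⁻⁵) = 51,531,158
N ≈ √51,531,158 ≈ 7,178.5

N₂ ≈ 7180 RPM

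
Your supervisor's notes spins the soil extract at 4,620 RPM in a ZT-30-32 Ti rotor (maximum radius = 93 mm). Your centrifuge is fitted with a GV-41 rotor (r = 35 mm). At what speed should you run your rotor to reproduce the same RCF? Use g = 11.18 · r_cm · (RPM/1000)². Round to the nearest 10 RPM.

≈ 7530 RPM

Original rotor: r = 93 mm = 9.3 cm
RCF = 11.18 × r × (N/1000)²
RCF_original = 11.18 × 9.3 × (4.62)² = 11.18 × 9.3 × 21.3444 ≈ 2,219.3 × g
Your rotor: r = 35 mm = 3.5 cm
2,219.3 = 11.18 × 3.5 × (N/1000)²
(N/1000)² = 2,219.3 / 39.13 = 56.71607
N = 1000 × √56.71607 ≈ 7,531.0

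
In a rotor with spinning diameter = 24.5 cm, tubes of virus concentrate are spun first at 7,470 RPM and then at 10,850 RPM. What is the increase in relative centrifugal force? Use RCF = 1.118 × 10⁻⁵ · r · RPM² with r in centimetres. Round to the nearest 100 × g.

≈ 8500 x g

r = 24.5 / 2 = 12.25 cm
RCF₁ = 1.118 × 10⁻⁵ × 12.25 × (7470)² = 1.118 × 10⁻⁵ × 12.25 × 55,800,900 ≈ 7,642.2 × g
RCF₂ = 1.118 × 10⁻⁵ × 12.25 × (10850)² = 1.118 × 10⁻⁵ × 12.25 × 117,722,500 ≈ 16,122.7 × g
Increase = 16,122.7 − 7,642.2 = 8,480.5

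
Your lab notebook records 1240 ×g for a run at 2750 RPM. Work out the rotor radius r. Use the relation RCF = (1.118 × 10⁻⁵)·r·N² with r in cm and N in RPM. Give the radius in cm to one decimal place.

RCF = 1.118 × 10⁻⁵ × r × N²
1240 = 1.118 × 10⁻⁵ × r × (2750)²
r = 1240 / (1.118 × 10⁻⁵ × 7,562,500) = 1240 / 84.54875 ≈ 14.666 cm

r ≈ 14.7 cm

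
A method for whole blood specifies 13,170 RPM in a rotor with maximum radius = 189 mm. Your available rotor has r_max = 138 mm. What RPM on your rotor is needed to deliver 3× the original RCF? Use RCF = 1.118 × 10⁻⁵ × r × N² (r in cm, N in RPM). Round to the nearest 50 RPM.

26700 RPM

Original rotor: r = 189 mm = 18.9 cm
RCF = 1.118 × 10⁻⁵ × r × N²
RCF_original = 1.118 × 10⁻⁵ × 18.9 × (13170)² = 1.118 × 10⁻⁵ × 18.9 × 173,448,900 ≈ 36,650.1 × g
Target RCF = 3 × 36,650.1 ≈ 109,950.3 × g
Your rotor: r = 138 mm = 13.8 cm
109,950.3 = 1.118 × 10⁻⁵ × 13.8 × N²
N² = 109,950.3 / (15.4284 × 10⁻⁵) = 712,648,752
N ≈ √712,648,752 ≈ 26,695.5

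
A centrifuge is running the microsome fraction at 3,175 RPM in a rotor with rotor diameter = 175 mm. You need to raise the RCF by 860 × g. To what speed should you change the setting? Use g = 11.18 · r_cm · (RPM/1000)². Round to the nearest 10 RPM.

≈ 4340 RPM

r = 175 mm / 2 = 87.5 mm = 8.75 cm
Current RCF = 11.18 × 8.75 × (3.175)² = 11.18 × 8.75 × 10.080625 ≈ 986.1 × g
Target RCF = 986.1 + 860 = 1,846.1 × g
(N/1000)² = 1,846.1 / 97.825 = 18.87145
N = 1000 × √18.87145 ≈ 4,344.1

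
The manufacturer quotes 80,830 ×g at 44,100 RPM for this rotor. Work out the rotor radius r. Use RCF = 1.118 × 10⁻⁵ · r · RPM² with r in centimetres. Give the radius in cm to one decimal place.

RCF = 1.118 × 10⁻⁵ × r × N²
80830 = 1.118 × 10⁻⁵ × r × (44100)²
r = 80830 / (1.118 × 10⁻⁵ × 1,944,810,000) = 80830 / 21742.98 ≈ 3.718 cm

r ≈ 3.7 cm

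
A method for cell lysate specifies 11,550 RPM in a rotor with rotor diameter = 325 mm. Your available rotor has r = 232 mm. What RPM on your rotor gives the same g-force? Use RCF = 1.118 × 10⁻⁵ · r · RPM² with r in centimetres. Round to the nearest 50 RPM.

≈ 9650 RPM

Original rotor: r = 325 mm / 2 = 162.5 mm = 16.25 cm
RCF_original = 1.118 × 10⁻⁵ × 16.25 × (11550)² = 1.118 × 10⁻⁵ × 16.25 × 133,402,500 ≈ 24,235.9 × g
Your rotor: r = 232 mm = 23.2 cm
24,235.9 = 1.118 × 10⁻⁵ × 23.2 × N²
N² = 24,235.9 / (25.9376 × 10⁻⁵) = 93,439,254
N ≈ √93,439,254 ≈ 9,666.4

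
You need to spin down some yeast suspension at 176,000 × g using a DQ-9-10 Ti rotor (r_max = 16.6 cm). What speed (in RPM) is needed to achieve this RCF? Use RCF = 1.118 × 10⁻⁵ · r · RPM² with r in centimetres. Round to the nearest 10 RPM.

≈ 30800 RPM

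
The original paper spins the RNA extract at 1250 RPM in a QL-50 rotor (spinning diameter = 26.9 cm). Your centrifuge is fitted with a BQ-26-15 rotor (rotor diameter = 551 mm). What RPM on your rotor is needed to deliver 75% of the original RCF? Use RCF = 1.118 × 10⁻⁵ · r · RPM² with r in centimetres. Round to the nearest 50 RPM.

≈ 750 RPM

Original rotor: r = 26.9 / 2 = 13.45 cm
RCF_original = 1.118 × 10⁻⁵ × 13.45 × (1250)² = 1.118 × 10⁻⁵ × 13.45 × 1,562,500 ≈ 235 × g
Target RCF = 0.75 × 235 ≈ 176.2 × g
Your rotor: r = 551 mm / 2 = 275.5 mm = 27.55 cm
176.2 = 1.118 × 10⁻⁵ × 27.55 × N²
N² = 176.2 / (30.8009 × 10⁻⁵) = 572,061
N ≈ √572,061 ≈ 756.3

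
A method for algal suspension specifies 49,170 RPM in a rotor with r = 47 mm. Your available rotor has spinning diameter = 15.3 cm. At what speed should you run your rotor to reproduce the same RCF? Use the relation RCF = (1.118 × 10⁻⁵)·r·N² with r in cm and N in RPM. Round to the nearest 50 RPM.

38550 RPM

Original rotor: r = 47 mm = 4.7 cm
RCF = 1.118 × 10⁻⁵ × r × N²
RCF_original = 1.118 × 10⁻⁵ × 4.7 × (49170)² = 1.118 × 10⁻⁵ × 4.7 × 2,417,688,900 ≈ 127,039.9 × g
Your rotor: r = 15.3 / 2 = 7.65 cm
127,039.9 = 1.118 × 10⁻⁵ × 7.65 × N²
N² = 127,039.9 / (8.5527 × 10⁻⁵) = 1,485,377,717
N ≈ √1,485,377,717 ≈ 38,540.6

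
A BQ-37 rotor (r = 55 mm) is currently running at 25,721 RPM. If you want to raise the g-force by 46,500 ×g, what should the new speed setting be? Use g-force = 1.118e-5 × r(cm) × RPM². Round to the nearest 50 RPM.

N₂ ≈ 37650 RPM

r = 55 mm = 5.5 cm
Current RCF = 1.118 × 10⁻⁵ × 5.5 × (25721)² = 1.118 × 10⁻⁵ × 5.5 × 661,569,841 ≈ 40,679.9 × g
Target RCF = 40,679.9 + 46,500 = 87,179.9 × g
N² = 87,179.9 / (6.149 × 10⁻⁵) = 1,417,789,885
N ≈ √1,417,789,885 ≈ 37,653.6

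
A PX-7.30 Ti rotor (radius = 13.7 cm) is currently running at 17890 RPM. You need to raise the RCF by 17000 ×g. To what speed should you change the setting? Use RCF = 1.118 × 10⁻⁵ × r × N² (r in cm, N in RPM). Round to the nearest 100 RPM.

N₂ ≈ 20800 RPM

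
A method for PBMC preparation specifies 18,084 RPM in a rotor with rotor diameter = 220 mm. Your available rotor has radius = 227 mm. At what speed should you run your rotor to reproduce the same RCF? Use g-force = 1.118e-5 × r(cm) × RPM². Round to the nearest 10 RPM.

Original rotor: r = 220 mm / 2 = 110 mm = 11 cm
RCF = 1.118 × 10⁻⁵ × r × N²
RCF_original = 1.118 × 10⁻⁵ × 11 × (18084)² = 1.118 × 10⁻⁵ × 11 × 327,031,056 ≈ 40,218.3 × g
Your rotor: r = 227 mm = 22.7 cm
40,218.3 = 1.118 × 10⁻⁵ × 22.7 × N²
N² = 40,218.3 / (25.3786 × 10⁻⁵) = 158,473,281
N ≈ √158,473,281 ≈ 12,588.6

≈ 12590 RPM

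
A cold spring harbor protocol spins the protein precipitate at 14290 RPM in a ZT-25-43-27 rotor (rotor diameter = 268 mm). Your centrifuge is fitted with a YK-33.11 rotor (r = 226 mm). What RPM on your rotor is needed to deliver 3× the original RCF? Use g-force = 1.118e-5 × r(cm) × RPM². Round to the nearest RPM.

Original rotor: r = 268 mm / 2 = 134 mm = 13.4 cm
RCF = 1.118 × 10⁻⁵ × r × N²
RCF_original = 1.118 × 10⁻⁵ × 13.4 × (14290)² = 1.118 × 10⁻⁵ × 13.4 × 204,204,100 ≈ 30,592.2 × g
Target RCF = 3 × 30,592.2 ≈ 91,776.6 × g
Your rotor: r = 226 mm = 22.6 cm
91,776.6 = 1.118 × 10⁻⁵ × 22.6 × N²
N² = 91,776.6 / (25.2668 × 10⁻⁵) = 363,230,009
N ≈ √363,230,009 ≈ 19,058.6

≈ 19059 RPM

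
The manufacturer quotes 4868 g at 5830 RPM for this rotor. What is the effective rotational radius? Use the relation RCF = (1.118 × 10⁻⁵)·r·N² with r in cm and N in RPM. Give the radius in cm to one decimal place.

12.8 cm

4868 = 1.118 × 10⁻⁵ × r × (5830)²
r = 4868 / (1.118 × 10⁻⁵ × 33,988,900) = 4868 / 379.9959 ≈ 12.811 cm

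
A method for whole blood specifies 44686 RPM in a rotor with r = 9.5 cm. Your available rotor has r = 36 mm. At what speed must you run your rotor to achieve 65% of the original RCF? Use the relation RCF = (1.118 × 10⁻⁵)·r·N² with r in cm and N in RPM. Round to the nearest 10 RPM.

≈ 58520 RPM

RCF = 1.118 × 10⁻⁵ × r × N²
RCF_original = 1.118 × 10⁻⁵ × 9.5 × (44686)² = 1.118 × 10⁻⁵ × 9.5 × 1,996,838,596 ≈ 212,084.2 × g
Target RCF = 0.65 × 212,084.2 ≈ 137,854.7 × g
Your rotor: r = 36 mm = 3.6 cm
137,854.7 = 1.118 × 10⁻⁵ × 3.6 × N²
N² = 137,854.7 / (4.0248 × 10⁻⁵) = 3,425,131,684
N ≈ √3,425,131,684 ≈ 58,524.6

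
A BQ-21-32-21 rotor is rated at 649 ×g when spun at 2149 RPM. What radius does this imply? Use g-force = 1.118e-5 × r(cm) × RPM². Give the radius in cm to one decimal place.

r ≈ 12.6 cm

649 = 1.118 × 10⁻⁵ × r × (2149)²
r = 649 / (1.118 × 10⁻⁵ × 4,618,201) = 649 / 51.63149 ≈ 12.570 cm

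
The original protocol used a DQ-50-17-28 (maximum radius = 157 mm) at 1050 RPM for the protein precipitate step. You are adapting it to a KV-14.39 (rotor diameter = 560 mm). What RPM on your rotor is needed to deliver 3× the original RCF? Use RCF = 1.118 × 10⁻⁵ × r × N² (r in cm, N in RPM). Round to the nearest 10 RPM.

≈ 1360 RPM

Original rotor: r = 157 mm = 15.7 cm
RCF_original = 1.118 × 10⁻⁵ × 15.7 × (1050)² = 1.118 × 10⁻⁵ × 15.7 × 1,102,500 ≈ 193.5 × g
Target RCF = 3 × 193.5 ≈ 580.5 × g
Your rotor: r = 560 mm / 2 = 280 mm = 28 cm
580.5 = 1.118 × 10⁻⁵ × 28 × N²
N² = 580.5 / (31.304 × 10⁻⁵) = 1,854,396
N ≈ √1,854,396 ≈ 1,361.8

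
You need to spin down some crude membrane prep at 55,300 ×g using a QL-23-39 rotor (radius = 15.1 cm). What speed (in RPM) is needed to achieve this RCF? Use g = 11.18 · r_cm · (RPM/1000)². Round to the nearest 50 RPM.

55,300 = 11.18 × 15.1 × (N/1000)²
(N/1000)² = 55,300 / 168.818 = 327.5717
N = 1000 × √327.5717 ≈ 18,098.9

N ≈ 18100 RPM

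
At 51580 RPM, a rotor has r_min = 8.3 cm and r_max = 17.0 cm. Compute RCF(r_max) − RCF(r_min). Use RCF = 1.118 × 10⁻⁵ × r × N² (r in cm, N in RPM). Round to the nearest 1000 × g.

RCF_max = 1.118 × 10⁻⁵ × 17 × (51580)² = 1.118 × 10⁻⁵ × 17 × 2,660,496,400 ≈ 505,653.9 × g
RCF_min = 1.118 × 10⁻⁵ × 8.3 × (51580)² = 1.118 × 10⁻⁵ × 8.3 × 2,660,496,400 ≈ 246,878.1 × g
ΔRCF = 505,653.9 − 246,878.1 = 258,775.8

ΔRCF ≈ 259000 x g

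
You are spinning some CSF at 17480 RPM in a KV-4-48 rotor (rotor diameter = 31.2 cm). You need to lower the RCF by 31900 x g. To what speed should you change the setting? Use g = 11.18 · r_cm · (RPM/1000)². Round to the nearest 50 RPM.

r = 31.2 / 2 = 15.6 cm
Current RCF = 11.18 × 15.6 × (17.48)² = 11.18 × 15.6 × 305.5504 ≈ 53,290.4 × g
Target RCF = 53,290.4 − 31,900 = 21,390.4 × g
(N/1000)² = 21,390.4 / 174.408 = 122.6458
N = 1000 × √122.6458 ≈ 11,074.6

N₂ ≈ 11050 RPM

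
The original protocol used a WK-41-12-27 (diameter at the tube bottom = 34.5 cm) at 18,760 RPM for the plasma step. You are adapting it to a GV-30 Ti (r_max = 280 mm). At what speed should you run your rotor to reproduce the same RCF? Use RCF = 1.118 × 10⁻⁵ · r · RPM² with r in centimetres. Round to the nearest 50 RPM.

Original rotor: r = 34.5 / 2 = 17.25 cm
RCF_original = 1.118 × 10⁻⁵ × 17.25 × (18760)² = 1.118 × 10⁻⁵ × 17.25 × 351,937,600 ≈ 67,872.9 × g
Your rotor: r = 280 mm = 28.0 cm
67,872.9 = 1.118 × 10⁻⁵ × 28 × N²
N² = 67,872.9 / (31.304 × 10⁻⁵) = 216,818,617
N ≈ √216,818,617 ≈ 14,724.8

≈ 14700 RPM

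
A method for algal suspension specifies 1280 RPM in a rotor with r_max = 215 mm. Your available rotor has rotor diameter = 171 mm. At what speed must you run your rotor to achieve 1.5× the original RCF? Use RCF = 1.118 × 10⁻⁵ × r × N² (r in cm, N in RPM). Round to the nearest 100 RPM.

Original rotor: r = 215 mm = 21.5 cm
RCF = 1.118 × 10⁻⁵ × r × N²
RCF_original = 1.118 × 10⁻⁵ × 21.5 × (1280)² = 1.118 × 10⁻⁵ × 21.5 × 1,638,400 ≈ 393.8 × g
Target RCF = 1.5 × 393.8 ≈ 590.7 × g
Your rotor: r = 171 mm / 2 = 85.5 mm = 8.55 cm
590.7 = 1.118 × 10⁻⁵ × 8.55 × N²
N² = 590.7 / (9.5589 × 10⁻⁵) = 6,179,581
N ≈ √6,179,581 ≈ 2,485.9

2500 RPM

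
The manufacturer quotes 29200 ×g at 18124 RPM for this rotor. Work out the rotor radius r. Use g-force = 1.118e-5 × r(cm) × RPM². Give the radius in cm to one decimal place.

29200 = 1.118 × 10⁻⁵ × r × (18124)²
r = 29200 / (1.118 × 10⁻⁵ × 328,479,376) = 29200 / 3672.399 ≈ 7.951 cm

r ≈ 8.0 cm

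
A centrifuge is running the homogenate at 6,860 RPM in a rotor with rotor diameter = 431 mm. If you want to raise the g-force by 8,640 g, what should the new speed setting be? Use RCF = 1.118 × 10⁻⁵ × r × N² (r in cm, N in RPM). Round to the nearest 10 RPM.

N₂ ≈ 9110 RPM

r = 431 mm / 2 = 215.5 mm = 21.55 cm
Current RCF = 1.118 × 10⁻⁵ × 21.55 × (6860)² = 1.118 × 10⁻⁵ × 21.55 × 47,059,600 ≈ 11,338 × g
Target RCF = 11,338 + 8,640 = 19,978 × g
N² = 19,978 / (24.0929 × 10⁻⁵) = 82,920,694
N ≈ √82,920,694 ≈ 9,106.1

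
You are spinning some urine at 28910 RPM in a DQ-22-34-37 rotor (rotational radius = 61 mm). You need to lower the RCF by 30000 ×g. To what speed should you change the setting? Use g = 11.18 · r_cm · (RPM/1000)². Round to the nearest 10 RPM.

19900 RPM

r = 61 mm = 6.1 cm
Current RCF = 11.18 × 6.1 × (28.91)² = 11.18 × 6.1 × 835.7881 ≈ 56,999.1 × g
Target RCF = 56,999.1 − 30,000 = 26,999.1 × g
(N/1000)² = 26,999.1 / 68.198 = 395.8928
N = 1000 × √395.8928 ≈ 19,897.1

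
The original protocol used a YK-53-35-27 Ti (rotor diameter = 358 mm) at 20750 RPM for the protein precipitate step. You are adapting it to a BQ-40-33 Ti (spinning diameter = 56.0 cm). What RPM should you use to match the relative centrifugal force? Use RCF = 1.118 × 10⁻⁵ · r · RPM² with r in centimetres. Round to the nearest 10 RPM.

Original rotor: r = 358 mm / 2 = 179 mm = 17.9 cm
RCF = 1.118 × 10⁻⁵ × r × N²
RCF_original = 1.118 × 10⁻⁵ × 17.9 × (20750)² = 1.118 × 10⁻⁵ × 17.9 × 430,562,500 ≈ 86,165 × g
Your rotor: r = 56.0 / 2 = 28 cm
86,165 = 1.118 × 10⁻⁵ × 28 × N²
N² = 86,165 / (31.304 × 10⁻⁵) = 275,252,364
N ≈ √275,252,364 ≈ 16,590.7

≈ 16590 RPM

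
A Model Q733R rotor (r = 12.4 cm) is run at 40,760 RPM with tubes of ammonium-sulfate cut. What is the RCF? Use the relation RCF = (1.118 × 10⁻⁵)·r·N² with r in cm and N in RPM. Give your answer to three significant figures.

RCF = 1.118 × 10⁻⁵ × 12.4 × (40760)² = 1.118 × 10⁻⁵ × 12.4 × 1,661,377,600 ≈ 230,320.1 × g

RCF ≈ 230000 ×g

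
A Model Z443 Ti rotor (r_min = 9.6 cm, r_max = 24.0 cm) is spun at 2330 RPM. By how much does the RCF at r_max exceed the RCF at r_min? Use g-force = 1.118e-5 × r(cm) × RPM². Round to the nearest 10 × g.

ΔRCF = 1.118 × 10⁻⁵ × (r_max − r_min) × N² = 1.118 × 10⁻⁵ × 14.4 × 5,428,900 ≈ 874

ΔRCF ≈ 870 x g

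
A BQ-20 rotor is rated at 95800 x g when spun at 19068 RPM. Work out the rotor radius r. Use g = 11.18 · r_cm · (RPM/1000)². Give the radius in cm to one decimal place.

r ≈ 23.6 cm

95800 = 11.18 × r × (19.068)²
r = 95800 / (11.18 × 363.588624) = 95800 / 4064.921 ≈ 23.567 cm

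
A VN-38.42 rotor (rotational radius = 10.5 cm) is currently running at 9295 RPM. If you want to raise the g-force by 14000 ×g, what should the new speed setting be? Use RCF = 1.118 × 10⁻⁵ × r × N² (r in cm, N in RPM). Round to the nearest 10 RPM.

≈ 14340 RPM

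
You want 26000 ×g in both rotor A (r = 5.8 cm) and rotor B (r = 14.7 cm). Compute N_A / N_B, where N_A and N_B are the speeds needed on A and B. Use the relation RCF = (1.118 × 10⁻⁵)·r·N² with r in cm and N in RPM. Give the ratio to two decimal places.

1.59

At fixed RCF, N ∝ 1/√r, so N_A/N_B = √(r_B/r_A) = √(14.7/5.8) = √2.534483 = 1.5920.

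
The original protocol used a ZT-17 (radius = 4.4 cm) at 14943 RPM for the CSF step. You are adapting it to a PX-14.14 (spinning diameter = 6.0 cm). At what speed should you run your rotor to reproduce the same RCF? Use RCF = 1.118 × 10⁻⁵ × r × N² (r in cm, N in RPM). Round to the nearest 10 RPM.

RCF_original = 1.118 × 10⁻⁵ × 4.4 × (14943)² = 1.118 × 10⁻⁵ × 4.4 × 223,293,249 ≈ 10,984.2 × g
Your rotor: r = 6.0 / 2 = 3 cm
10,984.2 = 1.118 × 10⁻⁵ × 3 × N²
N² = 10,984.2 / (3.354 × 10⁻⁵) = 327,495,528
N ≈ √327,495,528 ≈ 18,096.8

18100 RPM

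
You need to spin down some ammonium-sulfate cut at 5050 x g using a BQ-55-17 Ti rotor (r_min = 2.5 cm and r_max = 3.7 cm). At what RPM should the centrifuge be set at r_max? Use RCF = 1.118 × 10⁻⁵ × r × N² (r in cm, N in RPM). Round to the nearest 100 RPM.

Use r_max = 3.7 cm.
RCF = 1.118 × 10⁻⁵ × r × N²
5,050 = 1.118 × 10⁻⁵ × 3.7 × N²
N² = 5,050 / (4.1366 × 10⁻⁵) = 122,080,936
N ≈ √122,080,936 ≈ 11,049.0

≈ 11000 RPM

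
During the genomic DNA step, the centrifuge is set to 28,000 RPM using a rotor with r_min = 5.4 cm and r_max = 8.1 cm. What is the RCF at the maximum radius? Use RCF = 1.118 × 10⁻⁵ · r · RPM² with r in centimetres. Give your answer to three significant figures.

71000 g

Use r_max = 8.1 cm.
RCF = 1.118 × 10⁻⁵ × 8.1 × (28000)² = 1.118 × 10⁻⁵ × 8.1 × 784,000,000 ≈ 70,997.5 × g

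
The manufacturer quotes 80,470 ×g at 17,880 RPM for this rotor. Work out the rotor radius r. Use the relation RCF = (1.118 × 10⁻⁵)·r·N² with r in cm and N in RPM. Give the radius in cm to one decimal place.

≈ 22.5 cm

RCF = 1.118 × 10⁻⁵ × r × N²
80470 = 1.118 × 10⁻⁵ × r × (17880)²
r = 80470 / (1.118 × 10⁻⁵ × 319,694,400) = 80470 / 3574.183 ≈ 22.514 cm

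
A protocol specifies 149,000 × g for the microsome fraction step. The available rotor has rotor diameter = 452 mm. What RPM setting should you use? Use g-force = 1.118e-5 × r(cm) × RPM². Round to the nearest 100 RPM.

r = 452 mm / 2 = 226 mm = 22.6 cm
149,000 = 1.118 × 10⁻⁵ × 22.6 × N²
N² = 149,000 / (25.2668 × 10⁻⁵) = 589,706,651
N ≈ √589,706,651 ≈ 24,283.9

≈ 24300 RPM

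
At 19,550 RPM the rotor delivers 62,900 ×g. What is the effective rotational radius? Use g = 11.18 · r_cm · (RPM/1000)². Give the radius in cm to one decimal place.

r ≈ 14.7 cm

62900 = 11.18 × r × (19.55)²
r = 62900 / (11.18 × 382.2025) = 62900 / 4273.024 ≈ 14.720 cm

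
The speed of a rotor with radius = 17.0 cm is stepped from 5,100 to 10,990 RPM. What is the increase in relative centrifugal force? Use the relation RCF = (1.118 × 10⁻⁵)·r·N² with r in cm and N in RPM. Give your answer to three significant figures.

RCF₁ = 1.118 × 10⁻⁵ × 17 × (5100)² = 1.118 × 10⁻⁵ × 17 × 26,010,000 ≈ 4,943.5 × g
RCF₂ = 1.118 × 10⁻⁵ × 17 × (10990)² = 1.118 × 10⁻⁵ × 17 × 120,780,100 ≈ 22,955.5 × g
Increase = 22,955.5 − 4,943.5 = 18,012

≈ 18000 g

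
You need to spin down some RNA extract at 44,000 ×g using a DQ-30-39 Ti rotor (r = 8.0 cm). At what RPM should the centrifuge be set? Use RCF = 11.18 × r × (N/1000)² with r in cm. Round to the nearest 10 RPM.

RCF = 11.18 × r × (N/1000)²
44,000 = 11.18 × 8 × (N/1000)²
(N/1000)² = 44,000 / 89.44 = 491.9499
N = 1000 × √491.9499 ≈ 22,179.9

N ≈ 22180 RPM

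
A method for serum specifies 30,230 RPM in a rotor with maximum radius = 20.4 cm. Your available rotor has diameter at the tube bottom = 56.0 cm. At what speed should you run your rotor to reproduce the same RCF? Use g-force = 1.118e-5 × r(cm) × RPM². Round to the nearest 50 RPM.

25800 RPM

RCF_original = 1.118 × 10⁻⁵ × 20.4 × (30230)² = 1.118 × 10⁻⁵ × 20.4 × 913,852,900 ≈ 208,424.3 × g
Your rotor: r = 56.0 / 2 = 28 cm
208,424.3 = 1.118 × 10⁻⁵ × 28 × N²
N² = 208,424.3 / (31.304 × 10⁻⁵) = 665,807,245
N ≈ √665,807,245 ≈ 25,803.2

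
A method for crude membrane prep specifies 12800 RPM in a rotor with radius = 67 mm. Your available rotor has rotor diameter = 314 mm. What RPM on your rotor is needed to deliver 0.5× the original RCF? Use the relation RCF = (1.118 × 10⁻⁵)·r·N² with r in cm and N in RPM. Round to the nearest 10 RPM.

5910 RPM

Original rotor: r = 67 mm = 6.7 cm
RCF_original = 1.118 × 10⁻⁵ × 6.7 × (12800)² = 1.118 × 10⁻⁵ × 6.7 × 163,840,000 ≈ 12,272.6 × g
Target RCF = 0.5 × 12,272.6 ≈ 6,136.3 × g
Your rotor: r = 314 mm / 2 = 157 mm = 15.7 cm
6,136.3 = 1.118 × 10⁻⁵ × 15.7 × N²
N² = 6,136.3 / (17.5526 × 10⁻⁵) = 34,959,493
N ≈ √34,959,493 ≈ 5,912.7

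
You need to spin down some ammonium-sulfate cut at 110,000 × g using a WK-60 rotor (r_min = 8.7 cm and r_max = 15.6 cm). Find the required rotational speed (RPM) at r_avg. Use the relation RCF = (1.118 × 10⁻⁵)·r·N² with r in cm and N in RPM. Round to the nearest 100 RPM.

r_avg = (8.7 + 15.6) / 2 = 12.15 cm
RCF = 1.118 × 10⁻⁵ × r × N²
110,000 = 1.118 × 10⁻⁵ × 12.15 × N²
N² = 110,000 / (13.5837 × 10⁻⁵) = 809,794,091
N ≈ √809,794,091 ≈ 28,456.9

28500 RPM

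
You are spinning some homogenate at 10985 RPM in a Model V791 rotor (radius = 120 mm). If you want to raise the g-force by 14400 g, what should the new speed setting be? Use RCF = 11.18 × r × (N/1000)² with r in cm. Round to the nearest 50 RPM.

r = 120 mm = 12.0 cm
Current RCF = 11.18 × 12 × (10.985)² = 11.18 × 12 × 120.670225 ≈ 16,189.1 × g
Target RCF = 16,189.1 + 14,400 = 30,589.1 × g
(N/1000)² = 30,589.1 / 134.16 = 228.0046
N = 1000 × √228.0046 ≈ 15,099.8

N₂ ≈ 15100 RPM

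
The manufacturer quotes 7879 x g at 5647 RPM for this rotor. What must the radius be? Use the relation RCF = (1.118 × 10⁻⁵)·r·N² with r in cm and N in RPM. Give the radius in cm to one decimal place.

7879 = 1.118 × 10⁻⁵ × r × (5647)²
r = 7879 / (1.118 × 10⁻⁵ × 31,888,609) = 7879 / 356.5146 ≈ 22.100 cm

≈ 22.1 cm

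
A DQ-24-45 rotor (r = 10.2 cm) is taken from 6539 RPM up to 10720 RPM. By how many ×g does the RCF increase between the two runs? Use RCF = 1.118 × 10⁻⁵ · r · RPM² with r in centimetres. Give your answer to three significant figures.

≈ 8230 ×g

RCF₁ = 1.118 × 10⁻⁵ × 10.2 × (6539)² = 1.118 × 10⁻⁵ × 10.2 × 42,758,521 ≈ 4,876 × g
RCF₂ = 1.118 × 10⁻⁵ × 10.2 × (10720)² = 1.118 × 10⁻⁵ × 10.2 × 114,918,400 ≈ 13,104.8 × g
Increase = 13,104.8 − 4,876 = 8,228.8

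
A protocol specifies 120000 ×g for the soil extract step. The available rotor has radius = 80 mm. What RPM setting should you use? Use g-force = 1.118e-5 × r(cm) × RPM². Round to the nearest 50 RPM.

r = 80 mm = 8.0 cm
120,000 = 1.118 × 10⁻⁵ × 8 × N²
N² = 120,000 / (8.944 × 10⁻⁵) = 1,341,681,574
N ≈ √1,341,681,574 ≈ 36,629.0

36650 RPM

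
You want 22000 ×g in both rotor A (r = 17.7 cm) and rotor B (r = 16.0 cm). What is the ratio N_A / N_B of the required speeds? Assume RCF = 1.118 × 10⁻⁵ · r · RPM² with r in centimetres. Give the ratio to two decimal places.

At fixed RCF, N ∝ 1/√r, so N_A/N_B = √(r_B/r_A) = √(16.0/17.7) = √0.903955 = 0.9508.

0.95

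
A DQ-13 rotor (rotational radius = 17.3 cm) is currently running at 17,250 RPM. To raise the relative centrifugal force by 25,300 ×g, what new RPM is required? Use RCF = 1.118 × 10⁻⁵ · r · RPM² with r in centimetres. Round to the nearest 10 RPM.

Current RCF = 1.118 × 10⁻⁵ × 17.3 × (17250)² = 1.118 × 10⁻⁵ × 17.3 × 297,562,500 ≈ 57,552.8 × g
Target RCF = 57,552.8 + 25,300 = 82,852.8 × g
N² = 82,852.8 / (19.3414 × 10⁻⁵) = 428,370,232
N ≈ √428,370,232 ≈ 20,697.1

20700 RPM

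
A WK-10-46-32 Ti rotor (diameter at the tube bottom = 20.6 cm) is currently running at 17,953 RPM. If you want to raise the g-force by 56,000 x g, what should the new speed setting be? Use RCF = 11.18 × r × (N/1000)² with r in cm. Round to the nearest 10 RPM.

r = 20.6 / 2 = 10.3 cm
Current RCF = 11.18 × 10.3 × (17.953)² = 11.18 × 10.3 × 322.310209 ≈ 37,115.3 × g
Target RCF = 37,115.3 + 56,000 = 93,115.3 × g
(N/1000)² = 93,115.3 / 115.154 = 808.6154
N = 1000 × √808.6154 ≈ 28,436.2

28440 RPM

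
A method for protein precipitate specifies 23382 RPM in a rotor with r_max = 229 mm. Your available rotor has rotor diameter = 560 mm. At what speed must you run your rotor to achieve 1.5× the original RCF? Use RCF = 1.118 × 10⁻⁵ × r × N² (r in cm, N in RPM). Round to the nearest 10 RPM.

Original rotor: r = 229 mm = 22.9 cm
RCF_original = 1.118 × 10⁻⁵ × 22.9 × (23382)² = 1.118 × 10⁻⁵ × 22.9 × 546,717,924 ≈ 139,971.8 × g
Target RCF = 1.5 × 139,971.8 ≈ 209,957.7 × g
Your rotor: r = 560 mm / 2 = 280 mm = 28 cm
209,957.7 = 1.118 × 10⁻⁵ × 28 × N²
N² = 209,957.7 / (31.304 × 10⁻⁵) = 670,705,661
N ≈ √670,705,661 ≈ 25,898.0

25900 RPM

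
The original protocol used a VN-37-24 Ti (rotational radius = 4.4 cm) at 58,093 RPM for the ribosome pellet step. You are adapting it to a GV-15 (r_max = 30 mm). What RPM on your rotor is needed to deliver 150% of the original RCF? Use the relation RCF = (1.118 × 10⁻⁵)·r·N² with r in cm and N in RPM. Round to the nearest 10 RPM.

RCF_original = 1.118 × 10⁻⁵ × 4.4 × (58093)² = 1.118 × 10⁻⁵ × 4.4 × 3,374,796,649 ≈ 166,013 × g
Target RCF = 1.5 × 166,013 ≈ 249,019.5 × g
Your rotor: r = 30 mm = 3.0 cm
249,019.5 = 1.118 × 10⁻⁵ × 3 × N²
N² = 249,019.5 / (3.354 × 10⁻⁵) = 7,424,552,773
N ≈ √7,424,552,773 ≈ 86,165.8

86170 RPM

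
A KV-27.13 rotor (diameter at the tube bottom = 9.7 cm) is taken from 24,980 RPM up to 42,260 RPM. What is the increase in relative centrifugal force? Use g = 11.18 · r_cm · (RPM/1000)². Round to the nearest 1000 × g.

63000 × g

r = 9.7 / 2 = 4.85 cm
RCF₁ = 11.18 × 4.85 × (24.98)² = 11.18 × 4.85 × 624.0004 ≈ 33,835.2 × g
RCF₂ = 11.18 × 4.85 × (42.26)² = 11.18 × 4.85 × 1,785.9076 ≈ 96,837.3 × g
Increase = 96,837.3 − 33,835.2 = 63,002.1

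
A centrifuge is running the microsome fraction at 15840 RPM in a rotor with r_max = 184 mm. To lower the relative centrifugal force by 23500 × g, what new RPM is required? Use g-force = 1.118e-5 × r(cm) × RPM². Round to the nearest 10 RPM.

≈ 11690 RPM

r = 184 mm = 18.4 cm
Current RCF = 1.118 × 10⁻⁵ × 18.4 × (15840)² = 1.118 × 10⁻⁵ × 18.4 × 250,905,600 ≈ 51,614.3 × g
Target RCF = 51,614.3 − 23,500 = 28,114.3 × g
N² = 28,114.3 / (20.5712 × 10⁻⁵) = 136,668,255
N ≈ √136,668,255 ≈ 11,690.5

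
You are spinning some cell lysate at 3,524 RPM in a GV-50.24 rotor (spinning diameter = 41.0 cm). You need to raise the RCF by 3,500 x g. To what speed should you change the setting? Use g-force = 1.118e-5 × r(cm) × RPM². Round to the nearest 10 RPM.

r = 41.0 / 2 = 20.5 cm
Current RCF = 1.118 × 10⁻⁵ × 20.5 × (3524)² = 1.118 × 10⁻⁵ × 20.5 × 12,418,576 ≈ 2,846.2 × g
Target RCF = 2,846.2 + 3,500 = 6,346.2 × g
N² = 6,346.2 / (22.919 × 10⁻⁵) = 27,689,690
N ≈ √27,689,690 ≈ 5,262.1

≈ 5260 RPM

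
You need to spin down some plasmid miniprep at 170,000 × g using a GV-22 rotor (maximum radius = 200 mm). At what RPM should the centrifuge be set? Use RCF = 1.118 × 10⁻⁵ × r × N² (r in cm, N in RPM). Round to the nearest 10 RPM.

N ≈ 27570 RPM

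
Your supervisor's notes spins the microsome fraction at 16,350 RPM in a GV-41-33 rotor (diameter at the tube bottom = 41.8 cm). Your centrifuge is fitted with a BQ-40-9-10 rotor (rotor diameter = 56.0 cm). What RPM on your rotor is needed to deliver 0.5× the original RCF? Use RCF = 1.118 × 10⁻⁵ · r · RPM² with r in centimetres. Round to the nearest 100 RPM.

10000 RPM

Original rotor: r = 41.8 / 2 = 20.9 cm
RCF_original = 1.118 × 10⁻⁵ × 20.9 × (16350)² = 1.118 × 10⁻⁵ × 20.9 × 267,322,500 ≈ 62,463.1 × g
Target RCF = 0.5 × 62,463.1 ≈ 31,231.5 × g
Your rotor: r = 56.0 / 2 = 28 cm
31,231.5 = 1.118 × 10⁻⁵ × 28 × N²
N² = 31,231.5 / (31.304 × 10⁻⁵) = 99,768,400
N ≈ √99,768,400 ≈ 9,988.4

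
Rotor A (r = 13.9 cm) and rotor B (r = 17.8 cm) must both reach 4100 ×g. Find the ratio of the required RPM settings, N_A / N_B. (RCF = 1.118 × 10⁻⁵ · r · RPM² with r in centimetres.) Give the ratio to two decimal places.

1.13

At fixed RCF, N ∝ 1/√r, so N_A/N_B = √(r_B/r_A) = √(17.8/13.9) = √1.280576 = 1.1316.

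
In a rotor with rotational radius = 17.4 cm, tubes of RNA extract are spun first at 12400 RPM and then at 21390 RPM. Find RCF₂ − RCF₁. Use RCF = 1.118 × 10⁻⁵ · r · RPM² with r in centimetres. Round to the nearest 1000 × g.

59000 × g

RCF₁ = 1.118 × 10⁻⁵ × 17.4 × (12400)² = 1.118 × 10⁻⁵ × 17.4 × 153,760,000 ≈ 29,911.2 × g
RCF₂ = 1.118 × 10⁻⁵ × 17.4 × (21390)² = 1.118 × 10⁻⁵ × 17.4 × 457,532,100 ≈ 89,004.6 × g
Increase = 89,004.6 − 29,911.2 = 59,093.4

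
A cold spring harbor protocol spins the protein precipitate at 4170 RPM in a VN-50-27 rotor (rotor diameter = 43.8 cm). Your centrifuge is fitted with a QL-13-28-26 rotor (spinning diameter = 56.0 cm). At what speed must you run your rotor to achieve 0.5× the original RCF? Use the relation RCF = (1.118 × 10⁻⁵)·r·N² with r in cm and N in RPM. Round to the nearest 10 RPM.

2610 RPM

Original rotor: r = 43.8 / 2 = 21.9 cm
RCF_original = 1.118 × 10⁻⁵ × 21.9 × (4170)² = 1.118 × 10⁻⁵ × 21.9 × 17,388,900 ≈ 4,257.5 × g
Target RCF = 0.5 × 4,257.5 ≈ 2,128.8 × g
Your rotor: r = 56.0 / 2 = 28 cm
2,128.8 = 1.118 × 10⁻⁵ × 28 × N²
N² = 2,128.8 / (31.304 × 10⁻⁵) = 6,800,409
N ≈ √6,800,409 ≈ 2,607.8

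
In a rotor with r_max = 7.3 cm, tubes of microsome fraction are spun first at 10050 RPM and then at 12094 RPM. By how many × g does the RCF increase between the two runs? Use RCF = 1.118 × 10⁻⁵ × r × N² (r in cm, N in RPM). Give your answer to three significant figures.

3690 × g

RCF₁ = 1.118 × 10⁻⁵ × 7.3 × (10050)² = 1.118 × 10⁻⁵ × 7.3 × 101,002,500 ≈ 8,243.2 × g
RCF₂ = 1.118 × 10⁻⁵ × 7.3 × (12094)² = 1.118 × 10⁻⁵ × 7.3 × 146,264,836 ≈ 11,937.3 × g
Increase = 11,937.3 − 8,243.2 = 3,694.1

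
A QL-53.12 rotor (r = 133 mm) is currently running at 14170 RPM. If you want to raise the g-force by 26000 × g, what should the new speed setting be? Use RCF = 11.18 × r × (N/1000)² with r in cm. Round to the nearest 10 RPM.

19380 RPM

r = 133 mm = 13.3 cm
Current RCF = 11.18 × 13.3 × (14.17)² = 11.18 × 13.3 × 200.7889 ≈ 29,856.1 × g
Target RCF = 29,856.1 + 26,000 = 55,856.1 × g
(N/1000)² = 55,856.1 / 148.694 = 375.6446
N = 1000 × √375.6446 ≈ 19,381.6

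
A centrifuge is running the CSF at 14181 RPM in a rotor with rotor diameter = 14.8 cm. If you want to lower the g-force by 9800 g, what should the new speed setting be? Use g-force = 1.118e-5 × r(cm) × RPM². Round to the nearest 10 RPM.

r = 14.8 / 2 = 7.4 cm
Current RCF = 1.118 × 10⁻⁵ × 7.4 × (14181)² = 1.118 × 10⁻⁵ × 7.4 × 201,100,761 ≈ 16,637.5 × g
Target RCF = 16,637.5 − 9,800 = 6,837.5 × g
N² = 6,837.5 / (8.2732 × 10⁻⁵) = 82,646,376
N ≈ √82,646,376 ≈ 9,091.0

≈ 9090 RPM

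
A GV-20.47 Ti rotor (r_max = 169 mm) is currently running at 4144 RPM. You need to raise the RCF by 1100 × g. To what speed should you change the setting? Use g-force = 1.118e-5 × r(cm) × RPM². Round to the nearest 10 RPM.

≈ 4800 RPM

r = 169 mm = 16.9 cm
Current RCF = 1.118 × 10⁻⁵ × 16.9 × (4144)² = 1.118 × 10⁻⁵ × 16.9 × 17,172,736 ≈ 3,244.7 × g
Target RCF = 3,244.7 + 1,100 = 4,344.7 × g
N² = 4,344.7 / (18.8942 × 10⁻⁵) = 22,994,887
N ≈ √22,994,887 ≈ 4,795.3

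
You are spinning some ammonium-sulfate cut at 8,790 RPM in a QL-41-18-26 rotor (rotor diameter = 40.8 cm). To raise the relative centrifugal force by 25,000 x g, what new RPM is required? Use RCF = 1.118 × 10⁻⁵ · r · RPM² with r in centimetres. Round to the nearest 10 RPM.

r = 40.8 / 2 = 20.4 cm
Current RCF = 1.118 × 10⁻⁵ × 20.4 × (8790)² = 1.118 × 10⁻⁵ × 20.4 × 77,264,100 ≈ 17,621.8 × g
Target RCF = 17,621.8 + 25,000 = 42,621.8 × g
N² = 42,621.8 / (22.8072 × 10⁻⁵) = 186,878,705
N ≈ √186,878,705 ≈ 13,670.4

N₂ ≈ 13670 RPM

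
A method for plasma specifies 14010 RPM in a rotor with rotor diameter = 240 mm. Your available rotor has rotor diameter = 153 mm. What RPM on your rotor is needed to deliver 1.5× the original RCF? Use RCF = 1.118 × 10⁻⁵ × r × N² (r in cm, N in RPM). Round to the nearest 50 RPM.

Original rotor: r = 240 mm / 2 = 120 mm = 12 cm
RCF = 1.118 × 10⁻⁵ × r × N²
RCF_original = 1.118 × 10⁻⁵ × 12 × (14010)² = 1.118 × 10⁻⁵ × 12 × 196,280,100 ≈ 26,332.9 × g
Target RCF = 1.5 × 26,332.9 ≈ 39,499.4 × g
Your rotor: r = 153 mm / 2 = 76.5 mm = 7.65 cm
39,499.4 = 1.118 × 10⁻⁵ × 7.65 × N²
N² = 39,499.4 / (8.5527 × 10⁻⁵) = 461,835,444
N ≈ √461,835,444 ≈ 21,490.4

≈ 21500 RPM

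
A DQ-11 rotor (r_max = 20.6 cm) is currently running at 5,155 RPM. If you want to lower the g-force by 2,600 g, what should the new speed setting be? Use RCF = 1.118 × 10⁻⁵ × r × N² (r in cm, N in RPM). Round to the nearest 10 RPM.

≈ 3910 RPM

Current RCF = 1.118 × 10⁻⁵ × 20.6 × (5155)² = 1.118 × 10⁻⁵ × 20.6 × 26,574,025 ≈ 6,120.2 × g
Target RCF = 6,120.2 − 2,600 = 3,520.2 × g
N² = 3,520.2 / (23.0308 × 10⁻⁵) = 15,284,749
N ≈ √15,284,749 ≈ 3,909.6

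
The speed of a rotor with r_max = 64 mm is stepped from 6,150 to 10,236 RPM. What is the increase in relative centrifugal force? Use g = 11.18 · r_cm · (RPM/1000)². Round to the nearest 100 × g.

4800 × g

r = 64 mm = 6.4 cm
RCF₁ = 11.18 × 6.4 × (6.15)² = 11.18 × 6.4 × 37.8225 ≈ 2,706.3 × g
RCF₂ = 11.18 × 6.4 × (10.236)² = 11.18 × 6.4 × 104.775696 ≈ 7,496.9 × g
Increase = 7,496.9 − 2,706.3 = 4,790.6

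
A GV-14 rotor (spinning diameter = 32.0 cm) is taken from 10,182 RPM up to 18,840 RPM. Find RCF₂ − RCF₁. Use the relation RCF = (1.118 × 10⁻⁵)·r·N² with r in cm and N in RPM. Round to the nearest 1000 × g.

r = 32.0 / 2 = 16 cm
RCF₁ = 1.118 × 10⁻⁵ × 16 × (10182)² = 1.118 × 10⁻⁵ × 16 × 103,673,124 ≈ 18,545 × g
RCF₂ = 1.118 × 10⁻⁵ × 16 × (18840)² = 1.118 × 10⁻⁵ × 16 × 354,945,600 ≈ 63,492.7 × g
Increase = 63,492.7 − 18,545 = 44,947.7

45000 x g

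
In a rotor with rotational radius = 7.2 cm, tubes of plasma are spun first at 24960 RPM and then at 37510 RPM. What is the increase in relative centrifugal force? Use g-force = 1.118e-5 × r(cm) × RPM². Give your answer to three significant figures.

RCF₁ = 1.118 × 10⁻⁵ × 7.2 × (24960)² = 1.118 × 10⁻⁵ × 7.2 × 623,001,600 ≈ 50,149.1 × g
RCF₂ = 1.118 × 10⁻⁵ × 7.2 × (37510)² = 1.118 × 10⁻⁵ × 7.2 × 1,407,000,100 ≈ 113,257.9 × g
Increase = 113,257.9 − 50,149.1 = 63,108.8

≈ 63100 × g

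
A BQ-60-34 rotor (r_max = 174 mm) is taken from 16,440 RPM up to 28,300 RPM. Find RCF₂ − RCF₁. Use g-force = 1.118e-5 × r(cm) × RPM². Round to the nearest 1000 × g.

r = 174 mm = 17.4 cm
RCF₁ = 1.118 × 10⁻⁵ × 17.4 × (16440)² = 1.118 × 10⁻⁵ × 17.4 × 270,273,600 ≈ 52,576.9 × g
RCF₂ = 1.118 × 10⁻⁵ × 17.4 × (28300)² = 1.118 × 10⁻⁵ × 17.4 × 800,890,000 ≈ 155,798.7 × g
Increase = 155,798.7 − 52,576.9 = 103,221.8

≈ 103000 ×g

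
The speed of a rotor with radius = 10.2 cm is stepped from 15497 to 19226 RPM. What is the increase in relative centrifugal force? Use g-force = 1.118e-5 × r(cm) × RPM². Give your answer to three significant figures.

≈ 14800 g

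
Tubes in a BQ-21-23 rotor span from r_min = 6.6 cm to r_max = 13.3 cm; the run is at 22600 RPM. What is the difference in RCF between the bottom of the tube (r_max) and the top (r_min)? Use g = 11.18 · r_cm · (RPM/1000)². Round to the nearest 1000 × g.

≈ 38000 × g

RCF_max = 11.18 × 13.3 × (22.6)² = 11.18 × 13.3 × 510.76 ≈ 75,946.9 × g
RCF_min = 11.18 × 6.6 × (22.6)² = 11.18 × 6.6 × 510.76 ≈ 37,688 × g
ΔRCF = 75,946.9 − 37,688 = 38,258.9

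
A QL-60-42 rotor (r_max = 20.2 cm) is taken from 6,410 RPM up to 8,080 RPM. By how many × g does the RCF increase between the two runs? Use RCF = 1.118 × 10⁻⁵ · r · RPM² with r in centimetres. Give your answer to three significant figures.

≈ 5460 × g

RCF₁ = 1.118 × 10⁻⁵ × 20.2 × (6410)² = 1.118 × 10⁻⁵ × 20.2 × 41,088,100 ≈ 9,279.2 × g
RCF₂ = 1.118 × 10⁻⁵ × 20.2 × (8080)² = 1.118 × 10⁻⁵ × 20.2 × 65,286,400 ≈ 14,744 × g
Increase = 14,744 − 9,279.2 = 5,464.8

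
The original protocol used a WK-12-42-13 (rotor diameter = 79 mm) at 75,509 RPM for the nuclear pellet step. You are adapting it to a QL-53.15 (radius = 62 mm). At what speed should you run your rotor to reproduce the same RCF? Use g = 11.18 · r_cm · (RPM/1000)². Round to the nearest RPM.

Original rotor: r = 79 mm / 2 = 39.5 mm = 3.95 cm
RCF = 11.18 × r × (N/1000)²
RCF_original = 11.18 × 3.95 × (75.509)² = 11.18 × 3.95 × 5,701.609081 ≈ 251,788.8 × g
Your rotor: r = 62 mm = 6.2 cm
251,788.8 = 11.18 × 6.2 × (N/1000)²
(N/1000)² = 251,788.8 / 69.316 = 3632.477
N = 1000 × √3632.477 ≈ 60,270.0

≈ 60270 RPM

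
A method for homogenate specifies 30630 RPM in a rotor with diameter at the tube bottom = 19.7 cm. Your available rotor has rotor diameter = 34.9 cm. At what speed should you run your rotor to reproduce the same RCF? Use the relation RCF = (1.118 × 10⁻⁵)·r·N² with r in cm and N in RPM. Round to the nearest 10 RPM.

Original rotor: r = 19.7 / 2 = 9.85 cm
RCF_original = 1.118 × 10⁻⁵ × 9.85 × (30630)² = 1.118 × 10⁻⁵ × 9.85 × 938,196,900 ≈ 103,317.1 × g
Your rotor: r = 34.9 / 2 = 17.45 cm
103,317.1 = 1.118 × 10⁻⁵ × 17.45 × N²
N² = 103,317.1 / (19.5091 × 10⁻⁵) = 529,584,143
N ≈ √529,584,143 ≈ 23,012.7

≈ 23010 RPM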